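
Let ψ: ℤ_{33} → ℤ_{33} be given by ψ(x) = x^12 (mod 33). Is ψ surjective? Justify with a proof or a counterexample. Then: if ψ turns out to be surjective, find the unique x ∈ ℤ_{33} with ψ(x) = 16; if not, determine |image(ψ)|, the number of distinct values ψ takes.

ψ(4): Repeated squaring mod 33: 4^1 ≡ 4, 4^2 ≡ 4² = 16, 4^4 ≡ 16² = 256 ≡ 25, 4^8 ≡ 25² = 625 ≡ 31. Since 12 = 8 + 4, 4^12 ≡ 31·25: 31·25 = 775 ≡ 16. So 4^12 ≡ 16 (mod 33).
ψ(7): Repeated squaring mod 33: 7^1 ≡ 7, 7^2 ≡ 7² = 49 ≡ 16, 7^4 ≡ 16² = 256 ≡ 25, 7^8 ≡ 25² = 625 ≡ 31. Since 12 = 8 + 4, 7^12 ≡ 31·25: 31·25 = 775 ≡ 16. So 7^12 ≡ 16 (mod 33).
So ψ(4) = ψ(7) = 16 while 4 ≠ 7, thus ψ is not injective.
A non-injective map from the 33-element set ℤ_{33} to itself takes at most 32 distinct values, so it cannot be surjective. Thus ψ is not surjective.
Since ψ is not surjective, we determine |image(ψ)|. Computing x^12 mod 33 for each x (by repeated squaring, reducing mod 33 at every step), the values ψ(0), ψ(1), …, ψ(32) are: 0, 1, 4, 9, 16, 25, 3, 16, 31, 15, 1, 22, 12, 4, 31, 27, 25, 25, 27, 31, 4, 12, 22, 1, 15, 31, 16, 3, 25, 16, 9, 4, 1.
The distinct values are {0, 1, 3, 4, 9, 12, 15, 16, 22, 25, 27, 31}; there are 12 of them.

12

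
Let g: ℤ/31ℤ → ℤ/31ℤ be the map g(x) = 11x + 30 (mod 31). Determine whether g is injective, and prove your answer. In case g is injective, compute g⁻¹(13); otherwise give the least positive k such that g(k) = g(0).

21

Suppose g(u) = g(v) in ℤ/31ℤ. Then 11u + 30 ≡ 11v + 30 (mod 31), so 11(u − v) ≡ 0 (mod 31).
Since gcd(11, 31) = 1, 11 is invertible modulo 31, so u − v ≡ 0 (mod 31), i.e. u = v.
Therefore g is injective.
We now compute 11⁻¹ mod 31 explicitly. Euclid's algorithm: 31 = 2·11 + 9, 11 = 1·9 + 2, 9 = 4·2 + 1; back-substituting gives 1 = 17·11 − 6·31, so 11⁻¹ ≡ 17 (mod 31).
Since g is injective, we find g⁻¹(13): we need 11x ≡ 13 − 30 ≡ 14 (mod 31). Using 11⁻¹ = 17: x ≡ 17·14 = 238 = 7·31 + 21, so x = 21.
Check: g(21) = 11·21 + 30 = 261 = 8·31 + 13 ≡ 13 (mod 31).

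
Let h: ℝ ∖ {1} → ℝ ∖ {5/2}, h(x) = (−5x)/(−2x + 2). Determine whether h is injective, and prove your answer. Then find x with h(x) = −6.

Suppose h(s) = h(t). Cross-multiplying: (−5s)(−2t + 2) = (−5t)(−2s + 2).
Expanding both sides and cancelling the symmetric terms leaves −10·(s − t) = 0. Since −10 ≠ 0, s = t. Hence h is injective.
Solving h(x) = −6: cross-multiplying gives −5x = −6(−2x + 2), which rearranges to −17x = −12, so x = 12/17.

12/17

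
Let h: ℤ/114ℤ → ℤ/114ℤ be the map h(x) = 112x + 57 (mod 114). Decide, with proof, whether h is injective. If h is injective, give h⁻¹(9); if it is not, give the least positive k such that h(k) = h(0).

57

Recall that h is injective if h(u) = h(v) implies u = v.
We have gcd(112, 114) = 2 > 1. Taking u = 0 and v = 57: h(0) = 57 and h(57) = 112·57 + 57 = 6441 ≡ 57 (mod 114).
So h(0) = h(57) while 0 ≠ 57, so h is not injective.
Since h is not injective, we find the least positive k with h(k) = h(0): this means 112k ≡ 0 (mod 114), i.e. 114 ∣ 112k. Since gcd(112, 114) = 2, dividing through by 2 this holds exactly when 57 ∣ 56k, and as gcd(56, 57) = 1, exactly when 57 ∣ k.
The smallest positive such k is 57.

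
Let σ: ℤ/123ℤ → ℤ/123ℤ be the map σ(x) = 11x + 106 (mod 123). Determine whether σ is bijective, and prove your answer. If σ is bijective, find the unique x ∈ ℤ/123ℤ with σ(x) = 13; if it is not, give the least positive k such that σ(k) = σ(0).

81

Suppose σ(s) = σ(t) in ℤ/123ℤ. Then 11s + 106 ≡ 11t + 106 (mod 123), so 11(s − t) ≡ 0 (mod 123).
Since gcd(11, 123) = 1, 11 is invertible modulo 123, therefore s − t ≡ 0 (mod 123), i.e. s = t.
We now compute 11⁻¹ mod 123 explicitly. Euclid's algorithm: 123 = 11·11 + 2, 11 = 5·2 + 1; back-substituting gives 1 = 56·11 − 5·123, so 11⁻¹ ≡ 56 (mod 123).
For any y ∈ ℤ/123ℤ, x = 56(y − 106) mod 123 satisfies σ(x) = 11·56(y − 106) + 106 ≡ y (since 11·56 ≡ 1 mod 123). So every y has a preimage.
So σ is bijective.
Since σ is bijective, we compute σ⁻¹(13): solve 11x + 106 ≡ 13 (mod 123), i.e. 11x ≡ 30 (mod 123).
Multiplying by 11⁻¹ = 56 gives x ≡ 56·30 = 1680 = 13·123 + 81 ≡ 81 (mod 123).
Check: σ(81) = 11·81 + 106 = 997 = 8·123 + 13 ≡ 13 (mod 123).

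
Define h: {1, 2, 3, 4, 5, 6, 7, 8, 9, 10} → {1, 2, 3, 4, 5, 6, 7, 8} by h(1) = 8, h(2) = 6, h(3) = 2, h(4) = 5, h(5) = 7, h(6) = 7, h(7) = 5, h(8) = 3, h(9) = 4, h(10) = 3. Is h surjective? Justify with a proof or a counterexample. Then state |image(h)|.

7

No element maps to 1, so h is not surjective.
The image of h is {2, 3, 4, 5, 6, 7, 8}, which has 7 elements.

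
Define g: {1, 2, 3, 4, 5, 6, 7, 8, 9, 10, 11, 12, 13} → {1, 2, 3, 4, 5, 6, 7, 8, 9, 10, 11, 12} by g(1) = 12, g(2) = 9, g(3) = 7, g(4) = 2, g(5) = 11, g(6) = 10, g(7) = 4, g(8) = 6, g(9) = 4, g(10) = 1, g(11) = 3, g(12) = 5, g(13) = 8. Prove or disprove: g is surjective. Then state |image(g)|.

Every element of the codomain has a preimage: 1 = g(10), 2 = g(4), 3 = g(11), 4 = g(7), 5 = g(12), 6 = g(8), 7 = g(3), 8 = g(13), 9 = g(2), 10 = g(6), 11 = g(5), 12 = g(1).
Hence g is surjective.
The image of g is {1, 2, 3, 4, 5, 6, 7, 8, 9, 10, 11, 12}, which has 12 elements.

12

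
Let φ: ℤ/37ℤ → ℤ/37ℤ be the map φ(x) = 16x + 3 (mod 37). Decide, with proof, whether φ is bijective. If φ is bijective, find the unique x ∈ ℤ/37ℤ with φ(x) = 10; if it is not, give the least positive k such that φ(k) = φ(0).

If φ(x_1) = φ(x_2), then 16x_1 ≡ 16x_2 (mod 37). Because gcd(16, 37) = 1, we may cancel 16 to get x_1 ≡ x_2 (mod 37).
We now compute 16⁻¹ mod 37 explicitly. Euclid's algorithm: 37 = 2·16 + 5, 16 = 3·5 + 1; back-substituting gives 1 = 7·16 − 3·37, so 16⁻¹ ≡ 7 (mod 37).
For any y ∈ ℤ/37ℤ, x = 7(y − 3) mod 37 satisfies φ(x) = 16·7(y − 3) + 3 ≡ y (since 16·7 ≡ 1 mod 37). So every y has a preimage.
Hence φ is bijective.
Since φ is bijective, we find φ⁻¹(10): we need 16x ≡ 10 − 3 ≡ 7 (mod 37). Using 16⁻¹ = 7: x ≡ 7·7 = 49 = 1·37 + 12, so x = 12.
Check: φ(12) = 16·12 + 3 = 195 = 5·37 + 10 ≡ 10 (mod 37).

12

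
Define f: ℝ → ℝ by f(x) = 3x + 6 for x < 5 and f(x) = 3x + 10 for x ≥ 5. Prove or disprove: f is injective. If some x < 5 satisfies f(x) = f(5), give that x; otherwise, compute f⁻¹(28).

6

Both pieces are strictly increasing (slopes 3 and 3), so each is injective on its own interval.
The left piece maps (−∞, 5) onto (−∞, 21); the right piece maps [5, ∞) onto [25, ∞).
These images are disjoint, so no value is attained by both pieces. So f is injective.
Because the two images are disjoint, no x < 5 has f(x) = f(5), so we compute f⁻¹(28): 28 lies in [25, ∞), so solve 3x + 10 = 28: x = (28 − 10)/3 = 6.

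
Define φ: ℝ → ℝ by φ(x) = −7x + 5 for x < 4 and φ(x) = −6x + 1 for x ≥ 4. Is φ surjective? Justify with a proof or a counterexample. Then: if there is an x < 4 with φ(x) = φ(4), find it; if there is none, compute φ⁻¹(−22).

Both pieces are strictly decreasing (slopes −7 and −6), so each is injective on its own interval.
The left piece maps (−∞, 4) onto (−23, ∞); the right piece maps [4, ∞) onto (−∞, −23].
These images together cover ℝ, so φ is surjective.
Because the two images are disjoint, no x < 4 has φ(x) = φ(4), so we compute φ⁻¹(−22): −22 lies in (−23, ∞), so solve −7x + 5 = −22: x = (−22 − 5)/(−7) = 27/7.

27/7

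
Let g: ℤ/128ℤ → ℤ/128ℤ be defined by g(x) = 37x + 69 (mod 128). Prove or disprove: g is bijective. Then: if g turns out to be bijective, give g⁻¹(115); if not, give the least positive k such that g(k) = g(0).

22

If g(x_1) = g(x_2), then 37x_1 ≡ 37x_2 (mod 128). Because gcd(37, 128) = 1, we may cancel 37 to get x_1 ≡ x_2 (mod 128).
We now compute 37⁻¹ mod 128 explicitly. Euclid's algorithm: 128 = 3·37 + 17, 37 = 2·17 + 3, 17 = 5·3 + 2, 3 = 1·2 + 1; back-substituting gives 1 = 45·37 − 13·128, so 37⁻¹ ≡ 45 (mod 128).
Then y ↦ 45(y − 69) is a two-sided inverse to g, so every y ∈ ℤ/128ℤ has a preimage.
Thus g is bijective.
Since g is bijective, we find g⁻¹(115): we need 37x ≡ 115 − 69 ≡ 46 (mod 128). Using 37⁻¹ = 45: x ≡ 45·46 = 2070 = 16·128 + 22, so x = 22.
Check: g(22) = 37·22 + 69 = 883 = 6·128 + 115 ≡ 115 (mod 128).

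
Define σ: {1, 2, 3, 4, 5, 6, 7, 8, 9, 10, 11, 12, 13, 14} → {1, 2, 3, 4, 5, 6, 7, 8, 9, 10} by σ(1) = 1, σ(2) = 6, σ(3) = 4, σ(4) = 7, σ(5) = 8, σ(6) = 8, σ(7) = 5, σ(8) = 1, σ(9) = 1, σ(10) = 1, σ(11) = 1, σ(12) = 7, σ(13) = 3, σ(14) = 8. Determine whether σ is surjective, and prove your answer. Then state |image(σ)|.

No element maps to 2, so σ is not surjective.
The image of σ is {1, 3, 4, 5, 6, 7, 8}, which has 7 elements.

7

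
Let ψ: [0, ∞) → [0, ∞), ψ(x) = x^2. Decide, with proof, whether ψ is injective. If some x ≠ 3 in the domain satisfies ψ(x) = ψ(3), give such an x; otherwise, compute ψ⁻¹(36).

6

On [0, ∞), x ↦ x^2 is strictly increasing, so ψ(s) = ψ(t) forces s = t. So ψ is injective.
Since x ↦ x^2 is strictly increasing on [0, ∞), it is injective there, so no x ≠ 3 in the domain has ψ(x) = ψ(3). We therefore compute ψ⁻¹(36) = 36^{1/2} = 6 (indeed 6^2 = 36).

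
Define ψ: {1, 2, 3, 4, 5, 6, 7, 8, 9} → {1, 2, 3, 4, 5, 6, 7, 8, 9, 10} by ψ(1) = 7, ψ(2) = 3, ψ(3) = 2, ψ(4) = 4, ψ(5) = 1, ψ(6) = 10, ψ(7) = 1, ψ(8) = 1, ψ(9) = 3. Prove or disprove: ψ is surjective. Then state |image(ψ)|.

No element maps to 5, so ψ is not surjective.
The image of ψ is {1, 2, 3, 4, 7, 10}, which has 6 elements.

6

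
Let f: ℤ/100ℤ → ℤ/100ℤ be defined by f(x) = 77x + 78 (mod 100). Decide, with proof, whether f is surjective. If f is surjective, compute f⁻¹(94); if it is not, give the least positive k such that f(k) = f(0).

Since gcd(77, 100) = 1, 77 is invertible modulo 100. Euclid's algorithm: 100 = 1·77 + 23, 77 = 3·23 + 8, 23 = 2·8 + 7, 8 = 1·7 + 1; back-substituting gives 1 = 13·77 − 10·100, so 77⁻¹ ≡ 13 (mod 100).
For any y ∈ ℤ/100ℤ, x = 13(y − 78) mod 100 satisfies f(x) = 77·13(y − 78) + 78 ≡ y (since 77·13 ≡ 1 mod 100). So every y has a preimage.
So f is surjective.
Since f is surjective, we compute f⁻¹(94): solve 77x + 78 ≡ 94 (mod 100), i.e. 77x ≡ 16 (mod 100).
Multiplying by 77⁻¹ = 13 gives x ≡ 13·16 = 208 = 2·100 + 8 ≡ 8 (mod 100).
Check: f(8) = 77·8 + 78 = 694 = 6·100 + 94 ≡ 94 (mod 100).

8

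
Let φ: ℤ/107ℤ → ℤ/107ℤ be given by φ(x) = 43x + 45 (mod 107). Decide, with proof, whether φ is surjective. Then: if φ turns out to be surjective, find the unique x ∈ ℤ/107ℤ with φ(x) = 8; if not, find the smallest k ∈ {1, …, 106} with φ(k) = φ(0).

29

Since gcd(43, 107) = 1, 43 is invertible modulo 107. Euclid's algorithm: 107 = 2·43 + 21, 43 = 2·21 + 1; back-substituting gives 1 = 5·43 − 2·107, so 43⁻¹ ≡ 5 (mod 107).
Then y ↦ 5(y − 45) is a two-sided inverse to φ, so every y ∈ ℤ/107ℤ has a preimage.
Thus φ is surjective.
Since φ is surjective, we compute φ⁻¹(8): solve 43x + 45 ≡ 8 (mod 107), i.e. 43x ≡ 70 (mod 107).
Multiplying by 43⁻¹ = 5 gives x ≡ 5·70 = 350 = 3·107 + 29 ≡ 29 (mod 107).
Check: φ(29) = 43·29 + 45 = 1292 = 12·107 + 8 ≡ 8 (mod 107).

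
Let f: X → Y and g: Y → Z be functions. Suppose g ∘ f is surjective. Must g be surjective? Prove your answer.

surjective

Let c ∈ Z. Since g ∘ f is surjective, some a ∈ X has g(f(a)) = c. Then b = f(a) ∈ Y satisfies g(b) = c. So g is surjective.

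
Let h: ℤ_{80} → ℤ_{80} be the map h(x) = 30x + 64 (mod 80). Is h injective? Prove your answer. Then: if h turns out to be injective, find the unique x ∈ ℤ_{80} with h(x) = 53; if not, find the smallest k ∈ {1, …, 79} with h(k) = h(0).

Recall that injectivity means: for all s, t in the domain, h(s) = h(t) implies s = t.
We have gcd(30, 80) = 10 > 1. Taking s = 0 and t = 8: h(0) = 64 and h(8) = 30·8 + 64 = 304 ≡ 64 (mod 80).
So h(0) = h(8) while 0 ≠ 8, hence h is not injective.
Since h is not injective, we find the least positive k with h(k) = h(0): this means 30k ≡ 0 (mod 80), i.e. 80 ∣ 30k. Since gcd(30, 80) = 10, dividing through by 10 this holds exactly when 8 ∣ 3k, and as gcd(3, 8) = 1, exactly when 8 ∣ k.
The smallest positive such k is 8.

8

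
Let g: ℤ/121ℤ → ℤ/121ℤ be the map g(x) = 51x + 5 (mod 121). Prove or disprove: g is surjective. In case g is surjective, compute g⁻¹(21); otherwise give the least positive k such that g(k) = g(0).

Since gcd(51, 121) = 1, 51 is invertible modulo 121. Euclid's algorithm: 121 = 2·51 + 19, 51 = 2·19 + 13, 19 = 1·13 + 6, 13 = 2·6 + 1; back-substituting gives 1 = 19·51 − 8·121, so 51⁻¹ ≡ 19 (mod 121).
For any y ∈ ℤ/121ℤ, x = 19(y − 5) mod 121 satisfies g(x) = 51·19(y − 5) + 5 ≡ y (since 51·19 ≡ 1 mod 121). So every y has a preimage.
So g is surjective.
Since g is surjective, we find g⁻¹(21): we need 51x ≡ 21 − 5 ≡ 16 (mod 121). Using 51⁻¹ = 19: x ≡ 19·16 = 304 = 2·121 + 62, so x = 62.
Check: g(62) = 51·62 + 5 = 3167 = 26·121 + 21 ≡ 21 (mod 121).

62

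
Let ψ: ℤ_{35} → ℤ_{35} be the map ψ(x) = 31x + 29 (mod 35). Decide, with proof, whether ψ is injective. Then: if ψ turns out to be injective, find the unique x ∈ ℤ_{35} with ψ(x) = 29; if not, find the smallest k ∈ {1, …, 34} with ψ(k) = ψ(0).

Recall: ψ is injective if ψ(s) = ψ(t) implies s = t.
If ψ(s) = ψ(t), then 31s ≡ 31t (mod 35). Because gcd(31, 35) = 1, we may cancel 31 to get s ≡ t (mod 35).
So ψ is injective.
We now compute 31⁻¹ mod 35 explicitly. Euclid's algorithm: 35 = 1·31 + 4, 31 = 7·4 + 3, 4 = 1·3 + 1; back-substituting gives 1 = 26·31 − 23·35, so 31⁻¹ ≡ 26 (mod 35).
Since ψ is injective, we find ψ⁻¹(29): we need 31x ≡ 29 − 29 ≡ 0 (mod 35). Using 31⁻¹ = 26: x ≡ 26·0 = 0, so x = 0.
Check: ψ(0) = 31·0 + 29 = 29 ≡ 29 (mod 35).

0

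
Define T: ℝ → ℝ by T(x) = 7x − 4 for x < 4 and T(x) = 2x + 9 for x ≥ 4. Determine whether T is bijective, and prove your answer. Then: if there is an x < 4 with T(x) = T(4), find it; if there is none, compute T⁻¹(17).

3

Both pieces are strictly increasing (slopes 7 and 2), so each is injective on its own interval.
The left piece maps (−∞, 4) onto (−∞, 24); the right piece maps [4, ∞) onto [17, ∞).
These images overlap. In particular T(4) = 17 (right piece), and solving 7x − 4 = 17 on the left piece gives x = 3 < 4.
So T(3) = T(4) with 3 ≠ 4, and T is not injective, hence not bijective. This x = 3 is the requested value below 4.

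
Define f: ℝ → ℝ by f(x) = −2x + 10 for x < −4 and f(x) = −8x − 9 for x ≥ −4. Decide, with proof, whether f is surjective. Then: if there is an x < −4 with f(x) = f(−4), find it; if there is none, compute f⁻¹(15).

-13/2

Both pieces are strictly decreasing (slopes −2 and −8), so each is injective on its own interval.
The left piece maps (−∞, −4) onto (18, ∞); the right piece maps [−4, ∞) onto (−∞, 23].
The union (18, ∞) ∪ (−∞, 23] covers ℝ, so f is surjective.
For the follow-up: the images overlap, so an x < −4 with f(x) = f(−4) exists. f(−4) = 23; solving −2x + 10 = 23 for x < −4 gives x = (23 − 10)/(−2) = −13/2.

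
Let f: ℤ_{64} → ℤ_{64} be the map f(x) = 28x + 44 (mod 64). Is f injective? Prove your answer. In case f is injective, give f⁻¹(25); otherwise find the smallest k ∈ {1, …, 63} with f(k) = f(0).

We have gcd(28, 64) = 4 > 1. Taking u = 0 and v = 16: f(0) = 44 and f(16) = 28·16 + 44 = 492 ≡ 44 (mod 64).
So f(0) = f(16) while 0 ≠ 16, so f is not injective.
Since f is not injective, we find the least positive k with f(k) = f(0): this means 28k ≡ 0 (mod 64), i.e. 64 ∣ 28k. Since gcd(28, 64) = 4, dividing through by 4 this holds exactly when 16 ∣ 7k, and as gcd(7, 16) = 1, exactly when 16 ∣ k.
The smallest positive such k is 16.

16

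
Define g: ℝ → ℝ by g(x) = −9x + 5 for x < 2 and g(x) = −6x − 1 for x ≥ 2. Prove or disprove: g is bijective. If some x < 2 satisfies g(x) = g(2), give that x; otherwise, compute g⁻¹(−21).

10/3

Both pieces are strictly decreasing (slopes −9 and −6), so each is injective on its own interval.
The left piece maps (−∞, 2) onto (−13, ∞); the right piece maps [2, ∞) onto (−∞, −13].
Since −13 = −13, the images partition ℝ: g is injective and surjective, hence bijective.
Because the two images are disjoint, no x < 2 has g(x) = g(2), so we compute g⁻¹(−21): −21 lies in (−∞, −13], so solve −6x − 1 = −21: x = (−21 + 1)/(−6) = 10/3.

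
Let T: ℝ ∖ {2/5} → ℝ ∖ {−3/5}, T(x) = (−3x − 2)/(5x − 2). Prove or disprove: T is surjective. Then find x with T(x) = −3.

2/3

For any y ≠ −3/5, solving y(5x − 2) = −3x − 2 for x gives a well-defined x ≠ 2/5. So T is surjective.
Solving T(x) = −3: cross-multiplying gives −3x − 2 = −3(5x − 2), which rearranges to 12x = 8, so x = 2/3.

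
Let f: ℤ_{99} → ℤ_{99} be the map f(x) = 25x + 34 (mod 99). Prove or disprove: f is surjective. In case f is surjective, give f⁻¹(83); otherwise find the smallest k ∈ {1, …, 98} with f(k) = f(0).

By definition, f is surjective if every y in the codomain equals f(x) for some x in the domain.
Since gcd(25, 99) = 1, 25 is invertible modulo 99. Euclid's algorithm: 99 = 3·25 + 24, 25 = 1·24 + 1; back-substituting gives 1 = 4·25 − 1·99, so 25⁻¹ ≡ 4 (mod 99).
Then y ↦ 4(y − 34) is a two-sided inverse to f, so every y ∈ ℤ_{99} has a preimage.
Thus f is surjective.
Since f is surjective, we find f⁻¹(83): we need 25x ≡ 83 − 34 ≡ 49 (mod 99). Using 25⁻¹ = 4: x ≡ 4·49 = 196 = 1·99 + 97, so x = 97.
Check: f(97) = 25·97 + 34 = 2459 = 24·99 + 83 ≡ 83 (mod 99).

97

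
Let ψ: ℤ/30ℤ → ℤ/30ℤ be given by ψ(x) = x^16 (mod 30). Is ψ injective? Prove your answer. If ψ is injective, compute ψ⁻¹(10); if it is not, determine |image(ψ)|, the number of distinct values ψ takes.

8

ψ(2): Repeated squaring mod 30: 2^1 ≡ 2, 2^2 ≡ 2² = 4, 2^4 ≡ 4² = 16, 2^8 ≡ 16² = 256 ≡ 16, 2^16 ≡ 16² = 256 ≡ 16. So 2^16 ≡ 16 (mod 30).
ψ(4): Repeated squaring mod 30: 4^1 ≡ 4, 4^2 ≡ 4² = 16, 4^4 ≡ 16² = 256 ≡ 16, 4^8 ≡ 16² = 256 ≡ 16, 4^16 ≡ 16² = 256 ≡ 16. So 4^16 ≡ 16 (mod 30).
So ψ(2) = ψ(4) = 16 while 2 ≠ 4, thus ψ is not injective.
Since ψ is not injective, we determine |image(ψ)|. Computing x^16 mod 30 for each x (by repeated squaring, reducing mod 30 at every step), the values ψ(0), ψ(1), …, ψ(29) are: 0, 1, 16, 21, 16, 25, 6, 1, 16, 21, 10, 1, 6, 1, 16, 15, 16, 1, 6, 1, 10, 21, 16, 1, 6, 25, 16, 21, 16, 1.
The distinct values are {0, 1, 6, 10, 15, 16, 21, 25}; there are 8 of them.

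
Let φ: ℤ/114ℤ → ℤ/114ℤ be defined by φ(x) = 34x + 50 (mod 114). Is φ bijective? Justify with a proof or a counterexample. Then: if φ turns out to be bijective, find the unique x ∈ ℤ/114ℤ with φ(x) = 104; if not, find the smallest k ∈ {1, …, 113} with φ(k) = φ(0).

We have gcd(34, 114) = 2 > 1. Taking x_1 = 0 and x_2 = 57: φ(0) = 50 and φ(57) = 34·57 + 50 = 1988 ≡ 50 (mod 114).
So φ(0) = φ(57) while 0 ≠ 57, therefore φ is not injective, hence not bijective.
Since φ is not bijective, we find the least positive k with φ(k) = φ(0): this means 34k ≡ 0 (mod 114), i.e. 114 ∣ 34k. Since gcd(34, 114) = 2, dividing through by 2 this holds exactly when 57 ∣ 17k, and as gcd(17, 57) = 1, exactly when 57 ∣ k.
The smallest positive such k is 57.

57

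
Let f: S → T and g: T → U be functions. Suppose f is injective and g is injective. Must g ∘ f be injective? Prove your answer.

Suppose (g ∘ f)(a) = (g ∘ f)(b), i.e. g(f(a)) = g(f(b)).
Since g is injective, f(a) = f(b). Since f is injective, a = b. Therefore g ∘ f is injective.

injective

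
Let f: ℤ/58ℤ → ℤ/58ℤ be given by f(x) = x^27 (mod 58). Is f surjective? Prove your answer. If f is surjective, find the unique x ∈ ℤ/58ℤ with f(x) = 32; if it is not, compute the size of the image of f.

10

Computing x^27 mod 58 for each x (by repeated squaring, reducing mod 58 at every step), the values f(0), f(1), …, f(57) are: 0, 1, 44, 39, 22, 35, 34, 25, 40, 13, 32, 37, 46, 9, 56, 31, 20, 41, 50, 55, 16, 47, 4, 53, 52, 7, 48, 43, 28, 29, 30, 15, 10, 51, 6, 5, 54, 11, 42, 3, 8, 17, 38, 27, 2, 49, 12, 21, 26, 45, 18, 33, 24, 23, 36, 19, 14, 57.
Every element of ℤ/58ℤ appears exactly once in this list, so f is a bijection, and in particular surjective.
Since f is surjective, we read off the preimage of 32 from the same table: f(10) = 32, so f⁻¹(32) = 10.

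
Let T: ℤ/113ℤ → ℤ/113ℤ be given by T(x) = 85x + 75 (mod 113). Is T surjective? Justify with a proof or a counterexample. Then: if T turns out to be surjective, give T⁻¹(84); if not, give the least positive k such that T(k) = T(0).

Since gcd(85, 113) = 1, 85 is invertible modulo 113. Euclid's algorithm: 113 = 1·85 + 28, 85 = 3·28 + 1; back-substituting gives 1 = 4·85 − 3·113, so 85⁻¹ ≡ 4 (mod 113).
For any y ∈ ℤ/113ℤ, x = 4(y − 75) mod 113 satisfies T(x) = 85·4(y − 75) + 75 ≡ y (since 85·4 ≡ 1 mod 113). So every y has a preimage.
So T is surjective.
Since T is surjective, we find T⁻¹(84): we need 85x ≡ 84 − 75 ≡ 9 (mod 113). Using 85⁻¹ = 4: x ≡ 4·9 = 36, so x = 36.
Check: T(36) = 85·36 + 75 = 3135 = 27·113 + 84 ≡ 84 (mod 113).

36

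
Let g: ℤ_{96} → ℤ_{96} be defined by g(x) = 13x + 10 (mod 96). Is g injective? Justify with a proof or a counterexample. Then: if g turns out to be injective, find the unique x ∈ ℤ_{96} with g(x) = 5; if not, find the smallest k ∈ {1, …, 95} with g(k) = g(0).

If g(s) = g(t), then 13s ≡ 13t (mod 96). Because gcd(13, 96) = 1, we may cancel 13 to get s ≡ t (mod 96).
Thus g is injective.
We now compute 13⁻¹ mod 96 explicitly. Euclid's algorithm: 96 = 7·13 + 5, 13 = 2·5 + 3, 5 = 1·3 + 2, 3 = 1·2 + 1; back-substituting gives 1 = 37·13 − 5·96, so 13⁻¹ ≡ 37 (mod 96).
Since g is injective, we compute g⁻¹(5): solve 13x + 10 ≡ 5 (mod 96), i.e. 13x ≡ 91 (mod 96).
Multiplying by 13⁻¹ = 37 gives x ≡ 37·91 = 3367 = 35·96 + 7 ≡ 7 (mod 96).
Check: g(7) = 13·7 + 10 = 101 = 1·96 + 5 ≡ 5 (mod 96).

7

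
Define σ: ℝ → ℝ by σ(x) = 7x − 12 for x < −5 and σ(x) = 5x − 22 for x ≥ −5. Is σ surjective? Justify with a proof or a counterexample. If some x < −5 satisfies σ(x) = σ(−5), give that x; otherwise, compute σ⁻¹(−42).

Both pieces are strictly increasing (slopes 7 and 5), so each is injective on its own interval.
The left piece maps (−∞, −5) onto (−∞, −47); the right piece maps [−5, ∞) onto [−47, ∞).
These images together cover ℝ, so σ is surjective.
Because the two images are disjoint, no x < −5 has σ(x) = σ(−5), so we compute σ⁻¹(−42): −42 lies in [−47, ∞), so solve 5x − 22 = −42: x = (−42 + 22)/5 = −4.

-4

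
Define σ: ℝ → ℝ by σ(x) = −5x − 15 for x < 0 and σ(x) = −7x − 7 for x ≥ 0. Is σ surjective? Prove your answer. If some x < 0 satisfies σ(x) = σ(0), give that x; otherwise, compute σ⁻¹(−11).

-8/5

Both pieces are strictly decreasing (slopes −5 and −7), so each is injective on its own interval.
The left piece maps (−∞, 0) onto (−15, ∞); the right piece maps [0, ∞) onto (−∞, −7].
The union (−15, ∞) ∪ (−∞, −7] covers ℝ, so σ is surjective.
For the follow-up: the images overlap, so an x < 0 with σ(x) = σ(0) exists. σ(0) = −7; solving −5x − 15 = −7 for x < 0 gives x = (−7 + 15)/(−5) = −8/5.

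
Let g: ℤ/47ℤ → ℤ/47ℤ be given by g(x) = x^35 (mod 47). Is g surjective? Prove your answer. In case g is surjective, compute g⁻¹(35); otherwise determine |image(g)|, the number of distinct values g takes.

44

Since 47 is prime, the nonzero elements of ℤ/47ℤ form a cyclic group of order 46.
As gcd(35, 46) = 1, raising to the 35th power is a bijection on this group: if s^35 ≡ t^35 then (st^{−1})^35 = 1, and the only element of order dividing gcd(35, 46) = 1 is 1, so s = t.
With g(0) = 0 this makes g injective on all of ℤ/47ℤ, hence bijective (finite equal-size domain and codomain). In particular g is surjective.
Since g is surjective, we find the preimage of 35. The inverse of x ↦ x^35 on (ℤ/47ℤ)^× is x ↦ x^25, because 35·25 = 875 = 19·46 + 1 ≡ 1 (mod 46) and x^{46} = 1 for x ≠ 0 (Fermat). So g⁻¹(35) = 35^25 mod 47.
Repeated squaring mod 47: 35^1 ≡ 35, 35^2 ≡ 35² = 1225 ≡ 3, 35^4 ≡ 3² = 9, 35^8 ≡ 9² = 81 ≡ 34, 35^16 ≡ 34² = 1156 ≡ 28. Since 25 = 16 + 8 + 1, 35^25 ≡ 28·34·35: 28·34 = 952 ≡ 12, then 12·35 = 420 ≡ 44. So 35^25 ≡ 44 (mod 47).
Hence g⁻¹(35) = 44.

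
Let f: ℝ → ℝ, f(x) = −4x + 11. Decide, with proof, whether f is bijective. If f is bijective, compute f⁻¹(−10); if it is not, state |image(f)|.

21/4

Suppose f(s) = f(t). Then −4s + 11 = −4t + 11, thus −4s = −4t, so s = t.
For any y ∈ ℝ, x = (y − 11)/(−4) satisfies f(x) = y.
So f is bijective.
Since f is bijective, we compute f⁻¹(−10) = (−10 − 11)/(−4) = 21/4.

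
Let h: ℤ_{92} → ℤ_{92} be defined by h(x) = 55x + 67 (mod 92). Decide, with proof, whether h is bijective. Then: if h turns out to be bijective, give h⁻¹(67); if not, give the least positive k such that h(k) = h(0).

0

Recall: h is injective when h(a) = h(b) forces a = b.
Suppose h(a) = h(b) in ℤ_{92}. Then 55a + 67 ≡ 55b + 67 (mod 92), hence 55(a − b) ≡ 0 (mod 92).
Since gcd(55, 92) = 1, 55 is invertible modulo 92, thus a − b ≡ 0 (mod 92), i.e. a = b.
We now compute 55⁻¹ mod 92 explicitly. Euclid's algorithm: 92 = 1·55 + 37, 55 = 1·37 + 18, 37 = 2·18 + 1; back-substituting gives 1 = 87·55 − 52·92, so 55⁻¹ ≡ 87 (mod 92).
Then y ↦ 87(y − 67) is a two-sided inverse to h, so every y ∈ ℤ_{92} has a preimage.
Therefore h is bijective.
Since h is bijective, we find h⁻¹(67): we need 55x ≡ 67 − 67 ≡ 0 (mod 92). Using 55⁻¹ = 87: x ≡ 87·0 = 0, so x = 0.
Check: h(0) = 55·0 + 67 = 67 ≡ 67 (mod 92).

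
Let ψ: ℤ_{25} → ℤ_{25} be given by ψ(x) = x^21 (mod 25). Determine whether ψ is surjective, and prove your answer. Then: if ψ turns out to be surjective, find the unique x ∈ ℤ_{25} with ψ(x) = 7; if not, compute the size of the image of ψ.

ψ(0) = 0^21 = 0.
ψ(5): Repeated squaring mod 25: 5^1 ≡ 5, 5^2 ≡ 5² = 25 ≡ 0, 5^4 ≡ 0² = 0, 5^8 ≡ 0² = 0, 5^16 ≡ 0² = 0. Since 21 = 16 + 4 + 1, 5^21 ≡ 0·0·5: 0·0 = 0, then 0·5 = 0. So 5^21 ≡ 0 (mod 25).
So ψ(0) = ψ(5) = 0 while 0 ≠ 5, therefore ψ is not injective.
A non-injective map from the 25-element set ℤ_{25} to itself takes at most 24 distinct values, so it cannot be surjective. Therefore ψ is not surjective.
Since ψ is not surjective, we determine |image(ψ)|. Computing x^21 mod 25 for each x (by repeated squaring, reducing mod 25 at every step), the values ψ(0), ψ(1), …, ψ(24) are: 0, 1, 2, 3, 4, 0, 6, 7, 8, 9, 0, 11, 12, 13, 14, 0, 16, 17, 18, 19, 0, 21, 22, 23, 24.
The distinct values are {0, 1, 2, 3, 4, 6, 7, 8, 9, 11, 12, 13, 14, 16, 17, 18, 19, 21, 22, 23, 24}; there are 21 of them.

21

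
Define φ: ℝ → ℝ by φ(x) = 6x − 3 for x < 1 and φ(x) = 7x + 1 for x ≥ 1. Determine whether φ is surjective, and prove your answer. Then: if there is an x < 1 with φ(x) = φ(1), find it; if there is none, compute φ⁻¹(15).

2

Both pieces are strictly increasing (slopes 6 and 7), so each is injective on its own interval.
The left piece maps (−∞, 1) onto (−∞, 3); the right piece maps [1, ∞) onto [8, ∞).
The union (−∞, 3) ∪ [8, ∞) omits the interval between 3 and 8; in particular 3 has no preimage. So φ is not surjective.
Because the two images are disjoint, no x < 1 has φ(x) = φ(1), so we compute φ⁻¹(15): 15 lies in [8, ∞), so solve 7x + 1 = 15: x = (15 − 1)/7 = 2.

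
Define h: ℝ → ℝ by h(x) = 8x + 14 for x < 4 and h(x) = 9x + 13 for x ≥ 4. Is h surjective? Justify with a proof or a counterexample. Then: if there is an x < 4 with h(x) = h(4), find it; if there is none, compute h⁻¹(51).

Both pieces are strictly increasing (slopes 8 and 9), so each is injective on its own interval.
The left piece maps (−∞, 4) onto (−∞, 46); the right piece maps [4, ∞) onto [49, ∞).
The union (−∞, 46) ∪ [49, ∞) omits the interval between 46 and 49; in particular 46 has no preimage. So h is not surjective.
Because the two images are disjoint, no x < 4 has h(x) = h(4), so we compute h⁻¹(51): 51 lies in [49, ∞), so solve 9x + 13 = 51: x = (51 − 13)/9 = 38/9.

38/9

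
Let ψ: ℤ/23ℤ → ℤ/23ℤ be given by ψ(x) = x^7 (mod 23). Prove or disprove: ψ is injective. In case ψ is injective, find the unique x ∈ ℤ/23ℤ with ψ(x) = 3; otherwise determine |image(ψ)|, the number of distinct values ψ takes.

6

Since 23 is prime, the nonzero elements of ℤ/23ℤ form a cyclic group of order 22.
As gcd(7, 22) = 1, raising to the 7th power is a bijection on this group: if x_1^7 ≡ x_2^7 then (x_1x_2^{−1})^7 = 1, and the only element of order dividing gcd(7, 22) = 1 is 1, so x_1 = x_2.
With ψ(0) = 0 this makes ψ injective on all of ℤ/23ℤ, hence bijective (finite equal-size domain and codomain). In particular ψ is injective.
Since ψ is injective, we find the preimage of 3. The inverse of x ↦ x^7 on (ℤ/23ℤ)^× is x ↦ x^19, because 7·19 = 133 = 6·22 + 1 ≡ 1 (mod 22) and x^{22} = 1 for x ≠ 0 (Fermat). So ψ⁻¹(3) = 3^19 mod 23.
Repeated squaring mod 23: 3^1 ≡ 3, 3^2 ≡ 3² = 9, 3^4 ≡ 9² = 81 ≡ 12, 3^8 ≡ 12² = 144 ≡ 6, 3^16 ≡ 6² = 36 ≡ 13. Since 19 = 16 + 2 + 1, 3^19 ≡ 13·9·3: 13·9 = 117 ≡ 2, then 2·3 = 6. So 3^19 ≡ 6 (mod 23).
Hence ψ⁻¹(3) = 6.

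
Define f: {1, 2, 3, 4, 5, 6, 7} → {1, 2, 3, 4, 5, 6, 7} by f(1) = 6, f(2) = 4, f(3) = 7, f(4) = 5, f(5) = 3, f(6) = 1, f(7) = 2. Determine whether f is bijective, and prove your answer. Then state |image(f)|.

The values 6, 4, 7, 5, 3, 1, 2 are a permutation of {1, 2, 3, 4, 5, 6, 7}: each element appears exactly once.
So f is injective and surjective, hence bijective.
The image of f is {1, 2, 3, 4, 5, 6, 7}, which has 7 elements.

7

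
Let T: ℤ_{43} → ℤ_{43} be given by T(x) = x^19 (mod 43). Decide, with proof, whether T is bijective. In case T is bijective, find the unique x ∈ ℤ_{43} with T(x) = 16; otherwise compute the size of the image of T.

11

Since 43 is prime, the nonzero elements of ℤ_{43} form a cyclic group of order 42.
As gcd(19, 42) = 1, raising to the 19th power is a bijection on this group: if x_1^19 ≡ x_2^19 then (x_1x_2^{−1})^19 = 1, and the only element of order dividing gcd(19, 42) = 1 is 1, so x_1 = x_2.
With T(0) = 0 this makes T injective on all of ℤ_{43}, hence bijective (finite equal-size domain and codomain). In particular T is bijective.
Since T is bijective, we find the preimage of 16. The inverse of x ↦ x^19 on (ℤ_{43})^× is x ↦ x^31, because 19·31 = 589 = 14·42 + 1 ≡ 1 (mod 42) and x^{42} = 1 for x ≠ 0 (Fermat). So T⁻¹(16) = 16^31 mod 43.
Repeated squaring mod 43: 16^1 ≡ 16, 16^2 ≡ 16² = 256 ≡ 41, 16^4 ≡ 41² = 1681 ≡ 4, 16^8 ≡ 4² = 16, 16^16 ≡ 16² = 256 ≡ 41. Since 31 = 16 + 8 + 4 + 2 + 1, 16^31 ≡ 41·16·4·41·16: 41·16 = 656 ≡ 11, then 11·4 = 44 ≡ 1, then 1·41 = 41, then 41·16 = 656 ≡ 11. So 16^31 ≡ 11 (mod 43).
Hence T⁻¹(16) = 11.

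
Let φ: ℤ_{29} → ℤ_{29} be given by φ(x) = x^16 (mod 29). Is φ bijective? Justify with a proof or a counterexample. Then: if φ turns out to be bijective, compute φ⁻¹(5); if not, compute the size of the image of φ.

8

φ(2): Repeated squaring mod 29: 2^1 ≡ 2, 2^2 ≡ 2² = 4, 2^4 ≡ 4² = 16, 2^8 ≡ 16² = 256 ≡ 24, 2^16 ≡ 24² = 576 ≡ 25. So 2^16 ≡ 25 (mod 29).
φ(5): Repeated squaring mod 29: 5^1 ≡ 5, 5^2 ≡ 5² = 25, 5^4 ≡ 25² = 625 ≡ 16, 5^8 ≡ 16² = 256 ≡ 24, 5^16 ≡ 24² = 576 ≡ 25. So 5^16 ≡ 25 (mod 29).
So φ(2) = φ(5) = 25 while 2 ≠ 5, thus φ is not injective, hence not bijective.
Since φ is not bijective, we determine |image(φ)|. Computing x^16 mod 29 for each x (by repeated squaring, reducing mod 29 at every step), the values φ(0), φ(1), …, φ(28) are: 0, 1, 25, 20, 16, 25, 7, 20, 23, 23, 16, 24, 1, 24, 7, 7, 24, 1, 24, 16, 23, 23, 20, 7, 25, 16, 20, 25, 1.
The distinct values are {0, 1, 7, 16, 20, 23, 24, 25}; there are 8 of them.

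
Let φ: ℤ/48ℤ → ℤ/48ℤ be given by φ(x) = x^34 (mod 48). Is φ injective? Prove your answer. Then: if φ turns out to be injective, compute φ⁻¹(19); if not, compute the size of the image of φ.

6

φ(2): Repeated squaring mod 48: 2^1 ≡ 2, 2^2 ≡ 2² = 4, 2^4 ≡ 4² = 16, 2^8 ≡ 16² = 256 ≡ 16, 2^16 ≡ 16² = 256 ≡ 16, 2^32 ≡ 16² = 256 ≡ 16. Since 34 = 32 + 2, 2^34 ≡ 16·4: 16·4 = 64 ≡ 16. So 2^34 ≡ 16 (mod 48).
φ(4): Repeated squaring mod 48: 4^1 ≡ 4, 4^2 ≡ 4² = 16, 4^4 ≡ 16² = 256 ≡ 16, 4^8 ≡ 16² = 256 ≡ 16, 4^16 ≡ 16² = 256 ≡ 16, 4^32 ≡ 16² = 256 ≡ 16. Since 34 = 32 + 2, 4^34 ≡ 16·16: 16·16 = 256 ≡ 16. So 4^34 ≡ 16 (mod 48).
So φ(2) = φ(4) = 16 while 2 ≠ 4, thus φ is not injective.
Since φ is not injective, we determine |image(φ)|. Computing x^34 mod 48 for each x (by repeated squaring, reducing mod 48 at every step), the values φ(0), φ(1), …, φ(47) are: 0, 1, 16, 9, 16, 25, 0, 1, 16, 33, 16, 25, 0, 25, 16, 33, 16, 1, 0, 25, 16, 9, 16, 1, 0, 1, 16, 9, 16, 25, 0, 1, 16, 33, 16, 25, 0, 25, 16, 33, 16, 1, 0, 25, 16, 9, 16, 1.
The distinct values are {0, 1, 9, 16, 25, 33}; there are 6 of them.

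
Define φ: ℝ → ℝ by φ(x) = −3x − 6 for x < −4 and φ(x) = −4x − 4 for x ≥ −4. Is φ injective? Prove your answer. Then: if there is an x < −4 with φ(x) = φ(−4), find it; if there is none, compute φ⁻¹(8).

-6

Both pieces are strictly decreasing (slopes −3 and −4), so each is injective on its own interval.
The left piece maps (−∞, −4) onto (6, ∞); the right piece maps [−4, ∞) onto (−∞, 12].
These images overlap. In particular φ(−4) = 12 (right piece), and solving −3x − 6 = 12 on the left piece gives x = −6 < −4.
So φ(−6) = φ(−4) with −6 ≠ −4, and φ is not injective. This x = −6 is the requested value below −4.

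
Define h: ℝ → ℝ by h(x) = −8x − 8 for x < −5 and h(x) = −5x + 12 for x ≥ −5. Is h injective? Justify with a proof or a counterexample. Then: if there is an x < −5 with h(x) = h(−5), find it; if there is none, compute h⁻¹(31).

-45/8

Both pieces are strictly decreasing (slopes −8 and −5), so each is injective on its own interval.
The left piece maps (−∞, −5) onto (32, ∞); the right piece maps [−5, ∞) onto (−∞, 37].
These images overlap. In particular h(−5) = 37 (right piece), and solving −8x − 8 = 37 on the left piece gives x = −45/8 < −5.
So h(−45/8) = h(−5) with −45/8 ≠ −5, and h is not injective. This x = −45/8 is the requested value below −5.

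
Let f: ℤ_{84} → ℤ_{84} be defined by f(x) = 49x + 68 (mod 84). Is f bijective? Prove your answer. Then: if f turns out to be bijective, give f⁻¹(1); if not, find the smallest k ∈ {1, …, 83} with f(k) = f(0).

Recall: f is injective if f(x_1) = f(x_2) implies x_1 = x_2.
We have gcd(49, 84) = 7 > 1. Taking x_1 = 0 and x_2 = 12: f(0) = 68 and f(12) = 49·12 + 68 = 656 ≡ 68 (mod 84).
So f(0) = f(12) while 0 ≠ 12, so f is not injective, hence not bijective.
Since f is not bijective, we find the least positive k with f(k) = f(0): this means 49k ≡ 0 (mod 84), i.e. 84 ∣ 49k. Since gcd(49, 84) = 7, dividing through by 7 this holds exactly when 12 ∣ 7k, and as gcd(7, 12) = 1, exactly when 12 ∣ k.
The smallest positive such k is 12.

12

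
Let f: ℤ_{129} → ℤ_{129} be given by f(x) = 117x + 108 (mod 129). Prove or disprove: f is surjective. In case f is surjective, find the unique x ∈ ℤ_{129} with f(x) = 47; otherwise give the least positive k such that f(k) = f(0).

Recall: surjectivity means every element of the codomain has a preimage under f.
Since gcd(117, 129) = 3, we have 117x ≡ 0 (mod 3) for all x, so f(x) ≡ 0 (mod 3).
But 1 ≢ 0 (mod 3), so 1 ∈ ℤ_{129} has no preimage. Therefore f is not surjective.
Since f is not surjective, we find the least positive k with f(k) = f(0): this means 117k ≡ 0 (mod 129), i.e. 129 ∣ 117k. Since gcd(117, 129) = 3, dividing through by 3 this holds exactly when 43 ∣ 39k, and as gcd(39, 43) = 1, exactly when 43 ∣ k.
The smallest positive such k is 43.

43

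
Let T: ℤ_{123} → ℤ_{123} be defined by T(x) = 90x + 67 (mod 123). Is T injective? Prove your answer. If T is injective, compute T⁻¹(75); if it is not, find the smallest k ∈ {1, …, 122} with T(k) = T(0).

We have gcd(90, 123) = 3 > 1. Taking u = 0 and v = 41: T(0) = 67 and T(41) = 90·41 + 67 = 3757 ≡ 67 (mod 123).
So T(0) = T(41) while 0 ≠ 41, hence T is not injective.
Since T is not injective, we find the least positive k with T(k) = T(0): this means 90k ≡ 0 (mod 123), i.e. 123 ∣ 90k. Since gcd(90, 123) = 3, dividing through by 3 this holds exactly when 41 ∣ 30k, and as gcd(30, 41) = 1, exactly when 41 ∣ k.
The smallest positive such k is 41.

41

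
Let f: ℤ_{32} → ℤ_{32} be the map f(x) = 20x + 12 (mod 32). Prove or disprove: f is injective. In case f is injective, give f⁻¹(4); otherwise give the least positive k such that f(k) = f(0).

By definition, injectivity means: for all a, b in the domain, f(a) = f(b) implies a = b.
We have gcd(20, 32) = 4 > 1. Taking a = 0 and b = 8: f(0) = 12 and f(8) = 20·8 + 12 = 172 ≡ 12 (mod 32).
So f(0) = f(8) while 0 ≠ 8, thus f is not injective.
Since f is not injective, we find the least positive k with f(k) = f(0): this means 20k ≡ 0 (mod 32), i.e. 32 ∣ 20k. Since gcd(20, 32) = 4, dividing through by 4 this holds exactly when 8 ∣ 5k, and as gcd(5, 8) = 1, exactly when 8 ∣ k.
The smallest positive such k is 8.

8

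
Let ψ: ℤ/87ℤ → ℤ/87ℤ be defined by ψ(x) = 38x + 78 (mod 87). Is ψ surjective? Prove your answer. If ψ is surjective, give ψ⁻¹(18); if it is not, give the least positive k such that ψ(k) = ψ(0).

3

Since gcd(38, 87) = 1, 38 is invertible modulo 87. Euclid's algorithm: 87 = 2·38 + 11, 38 = 3·11 + 5, 11 = 2·5 + 1; back-substituting gives 1 = 71·38 − 31·87, so 38⁻¹ ≡ 71 (mod 87).
For any y ∈ ℤ/87ℤ, x = 71(y − 78) mod 87 satisfies ψ(x) = 38·71(y − 78) + 78 ≡ y (since 38·71 ≡ 1 mod 87). So every y has a preimage.
So ψ is surjective.
Since ψ is surjective, we find ψ⁻¹(18): we need 38x ≡ 18 − 78 ≡ 27 (mod 87). Using 38⁻¹ = 71: x ≡ 71·27 = 1917 = 22·87 + 3, so x = 3.
Check: ψ(3) = 38·3 + 78 = 192 = 2·87 + 18 ≡ 18 (mod 87).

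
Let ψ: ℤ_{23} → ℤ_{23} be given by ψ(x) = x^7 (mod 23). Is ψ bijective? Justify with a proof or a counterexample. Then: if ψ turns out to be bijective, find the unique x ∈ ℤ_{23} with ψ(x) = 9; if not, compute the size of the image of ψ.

13

Since 23 is prime, the nonzero elements of ℤ_{23} form a cyclic group of order 22.
As gcd(7, 22) = 1, raising to the 7th power is a bijection on this group: if u^7 ≡ v^7 then (uv^{−1})^7 = 1, and the only element of order dividing gcd(7, 22) = 1 is 1, so u = v.
With ψ(0) = 0 this makes ψ injective on all of ℤ_{23}, hence bijective (finite equal-size domain and codomain). In particular ψ is bijective.
Since ψ is bijective, we find the preimage of 9. The inverse of x ↦ x^7 on (ℤ_{23})^× is x ↦ x^19, because 7·19 = 133 = 6·22 + 1 ≡ 1 (mod 22) and x^{22} = 1 for x ≠ 0 (Fermat). So ψ⁻¹(9) = 9^19 mod 23.
Repeated squaring mod 23: 9^1 ≡ 9, 9^2 ≡ 9² = 81 ≡ 12, 9^4 ≡ 12² = 144 ≡ 6, 9^8 ≡ 6² = 36 ≡ 13, 9^16 ≡ 13² = 169 ≡ 8. Since 19 = 16 + 2 + 1, 9^19 ≡ 8·12·9: 8·12 = 96 ≡ 4, then 4·9 = 36 ≡ 13. So 9^19 ≡ 13 (mod 23).
Hence ψ⁻¹(9) = 13.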